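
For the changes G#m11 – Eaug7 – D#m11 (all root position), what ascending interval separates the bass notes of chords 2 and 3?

The roots are E and D#.
From E to D# is 11 semitones, exactly the major seventh.

major seventh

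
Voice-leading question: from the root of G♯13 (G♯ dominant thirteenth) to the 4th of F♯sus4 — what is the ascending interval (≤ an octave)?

G♯13 (G♯ dominant thirteenth) has G♯ as its root, and F♯sus4 has B as its 4th.
3 letter names make it a third; at 3 semitones (a half step narrower than major) the quality is minor.

minor 3rd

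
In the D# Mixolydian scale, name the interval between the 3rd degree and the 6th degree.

perfect fourth

D# mixolydian: D# E# F## G# A# B# C#.
The 3rd degree is F## and the scale degree 6 is B#.
F## up to B# spans 4 letter names and 5 semitones — a perfect fourth.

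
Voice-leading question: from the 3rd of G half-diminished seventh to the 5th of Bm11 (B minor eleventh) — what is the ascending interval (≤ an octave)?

G half-diminished seventh has Bb as its 3rd, and Bm11 (B minor eleventh) has F# as its 5th.
5 letter names make it a fifth; at 8 semitones (a half step wider than perfect) the quality is augmented.

augmented fifth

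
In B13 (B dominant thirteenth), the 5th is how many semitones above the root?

7

The chord tones of B dominant thirteenth are B D# F# A C# G#.
B to F# is a perfect fifth: 7 semitones.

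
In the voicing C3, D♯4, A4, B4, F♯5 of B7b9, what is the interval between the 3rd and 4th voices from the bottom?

Those voices are A4 and B4.
From A to B is 2 semitones, exactly the major second.

major second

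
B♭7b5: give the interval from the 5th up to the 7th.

Spelling the chord: B♭, D, F♭, A♭.
The 5th is F♭ and the 7th is A♭.
From F♭ to A♭ is 4 semitones, exactly the major third.

M3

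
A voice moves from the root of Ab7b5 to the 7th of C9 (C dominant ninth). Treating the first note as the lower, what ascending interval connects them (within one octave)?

The root of Ab7b5 is Ab; the 7th of C9 (C dominant ninth) is Bb.
Counting 2 letters and 2 half steps from Ab gives a major second.

major second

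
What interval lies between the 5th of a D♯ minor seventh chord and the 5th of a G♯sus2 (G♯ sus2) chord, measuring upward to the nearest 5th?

The 5th of D♯ minor seventh is A♯; the 5th of G♯sus2 (G♯ sus2) is D♯.
A♯ up to D♯ spans 4 letter names and 5 semitones — a perfect fourth.

perfect 4th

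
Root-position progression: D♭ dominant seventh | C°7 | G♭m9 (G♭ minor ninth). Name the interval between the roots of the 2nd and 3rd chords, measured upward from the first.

diminished fifth

The roots are C and G♭.
C up to G♭ is 6 semitones, a half step narrower than a perfect fifth, so the interval is diminished.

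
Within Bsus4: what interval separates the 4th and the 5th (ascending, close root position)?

The chord tones of Bsus4 are B-E-F♯.
The 4th is E and the 5th is F♯.
From E to F♯ is 2 semitones, exactly the major second.

major 2nd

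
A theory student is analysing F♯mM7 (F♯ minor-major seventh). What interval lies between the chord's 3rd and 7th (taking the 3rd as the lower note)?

augmented fifth

The chord tones of F♯m(maj7) are F♯ A C♯ E♯.
That puts A below E♯.
5 letter names make it a fifth; at 8 semitones (a half step wider than perfect) the quality is augmented.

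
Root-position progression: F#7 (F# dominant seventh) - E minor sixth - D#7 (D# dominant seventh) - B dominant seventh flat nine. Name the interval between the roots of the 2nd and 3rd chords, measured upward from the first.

The roots are E and D#.
Counting 7 letters and 11 half steps from E gives a major seventh.

M7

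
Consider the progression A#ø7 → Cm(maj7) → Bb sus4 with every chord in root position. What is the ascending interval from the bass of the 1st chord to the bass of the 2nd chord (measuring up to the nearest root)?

diminished third

The roots are A# and C.
3 letter names make it a third; at 2 semitones (a whole step narrower than major) the quality is diminished.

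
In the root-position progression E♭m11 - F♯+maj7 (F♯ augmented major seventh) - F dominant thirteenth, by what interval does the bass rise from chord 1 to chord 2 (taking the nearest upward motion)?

augmented second

The roots are E♭ and F♯.
E♭ up to F♯ is 3 semitones, a half step wider than a major second, so the interval is augmented.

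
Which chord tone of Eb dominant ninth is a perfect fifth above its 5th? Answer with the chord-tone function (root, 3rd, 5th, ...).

9th

Spelling the chord: Eb-G-Bb-Db-F.
The 5th is Bb. A perfect fifth above Bb is F.
F is the chord's 9th.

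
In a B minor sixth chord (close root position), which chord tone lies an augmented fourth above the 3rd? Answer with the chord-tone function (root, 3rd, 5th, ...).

The chord tones of Bm6 are B–D–F#–G#.
The 3rd is D. An augmented fourth above D is G#.
G# is the chord's 6th.

6th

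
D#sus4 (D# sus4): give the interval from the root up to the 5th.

Spelling the chord: D# G# A#.
That puts D# below A#.
D# up to A# spans 5 letter names and 7 semitones — a perfect fifth.

P5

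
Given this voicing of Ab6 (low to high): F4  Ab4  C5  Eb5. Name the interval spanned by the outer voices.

minor 7th

The outer voices are F4 and Eb5.
7 letter names make it a seventh; at 10 semitones (a half step narrower than major) the quality is minor.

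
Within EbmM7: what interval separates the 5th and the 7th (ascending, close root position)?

Spelling the chord: Eb–Gb–Bb–D.
5th = Bb; 7th = D.
Bb up to D spans 3 letter names and 4 semitones — a major third.

M3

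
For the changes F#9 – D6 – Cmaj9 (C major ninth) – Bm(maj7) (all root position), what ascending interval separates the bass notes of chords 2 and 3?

minor seventh

The roots are D and C.
From D to C: 10 semitones over a seventh = minor.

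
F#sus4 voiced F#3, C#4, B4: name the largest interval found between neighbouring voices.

Adjacent intervals: F#3→C#4 = perfect fifth; C#4→B4 = minor seventh.
The largest is C#4 to B4, a minor seventh (10 semitones).

m7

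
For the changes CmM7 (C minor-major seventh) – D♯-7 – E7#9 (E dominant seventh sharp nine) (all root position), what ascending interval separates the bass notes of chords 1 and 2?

augmented second

The roots are C and D♯.
From C to D♯: 3 semitones over a second = augmented.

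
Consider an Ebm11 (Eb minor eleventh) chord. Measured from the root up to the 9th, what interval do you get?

Spelling the chord: Eb, Gb, Bb, Db, F, Ab.
That puts Eb below F.
Eb up to F spans 9 letter names and 14 semitones — a major ninth.

major 9th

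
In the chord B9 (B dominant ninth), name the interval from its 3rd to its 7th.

diminished fifth

B dominant ninth is spelled B-D#-F#-A-C#.
So we need the interval from D# up to A.
From D# to A: 6 semitones over a fifth = diminished.
This 3–7 tritone is the characteristic tension at the heart of the dominant sound.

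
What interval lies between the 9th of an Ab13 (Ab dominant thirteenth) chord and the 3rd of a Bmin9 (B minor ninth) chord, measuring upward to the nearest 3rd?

Ab13 (Ab dominant thirteenth) has Bb as its 9th, and Bmin9 (B minor ninth) has D as its 3rd.
Bb up to D spans 3 letter names and 4 semitones — a major third.

major third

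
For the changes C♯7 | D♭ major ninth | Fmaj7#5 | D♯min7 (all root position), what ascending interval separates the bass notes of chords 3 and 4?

The roots are F and D♯.
From F to D♯: 10 semitones over a sixth = augmented.

A6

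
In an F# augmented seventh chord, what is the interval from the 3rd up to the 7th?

d5

F# augmented seventh: F#–A#–C##–E.
The 3rd is A# and the 7th is E.
A# up to E is 6 semitones, a half step narrower than a perfect fifth, so the interval is diminished.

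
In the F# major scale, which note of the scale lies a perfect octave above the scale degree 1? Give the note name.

The scale is F# G# A# B C# D# E#.
The scale degree 1 is F#; a perfect octave above that is F# — scale degree 1.

F#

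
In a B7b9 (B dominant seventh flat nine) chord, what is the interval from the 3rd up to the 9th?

diminished seventh

B7b9 (B dominant seventh flat nine) is spelled B, D#, F#, A, C.
3rd = D#; 9th = C.
From D# to C: 9 semitones over a seventh = diminished.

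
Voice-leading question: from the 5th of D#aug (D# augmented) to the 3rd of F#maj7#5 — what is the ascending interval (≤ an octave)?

d8

The 5th of D#aug (D# augmented) is A##; the 3rd of F#maj7#5 is A#.
From A## to A#: 11 semitones over an octave = diminished.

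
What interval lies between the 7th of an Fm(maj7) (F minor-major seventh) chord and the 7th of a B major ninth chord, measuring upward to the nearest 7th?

augmented fourth

Fm(maj7) (F minor-major seventh) has E as its 7th, and B major ninth has A# as its 7th.
From E to A#: 6 semitones over a fourth = augmented.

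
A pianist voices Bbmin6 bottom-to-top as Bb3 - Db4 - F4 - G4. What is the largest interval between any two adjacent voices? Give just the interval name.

major 3rd

Adjacent intervals: Bb3→Db4 = minor third; Db4→F4 = major third; F4→G4 = major second.
The largest is Db4 to F4, a major third (4 semitones).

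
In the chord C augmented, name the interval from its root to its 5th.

augmented fifth

C+: C, E, G#.
So we need the interval from C up to G#.
From C to G#: 8 semitones over a fifth = augmented.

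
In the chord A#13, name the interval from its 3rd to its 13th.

perfect eleventh

A#13 is spelled A#, C##, E#, G#, B#, F##.
That puts C## below F##.
Counting 11 letters and 17 half steps from C## gives a perfect eleventh.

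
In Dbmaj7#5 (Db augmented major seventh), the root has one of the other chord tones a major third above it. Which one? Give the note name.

Db+maj7 is spelled Db-F-A-C.
The root is Db. A major third above Db is F.
F is the chord's 3rd.

F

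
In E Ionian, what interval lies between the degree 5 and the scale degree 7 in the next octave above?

M10

The scale runs E F♯ G♯ A B C♯ D♯.
That puts B below D♯.
From B to D♯ is 16 semitones, exactly the major tenth.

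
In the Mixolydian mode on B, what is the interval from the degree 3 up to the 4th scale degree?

minor second

The scale runs B C♯ D♯ E F♯ G♯ A.
So we need the interval from D♯ up to E.
D♯ up to E is 1 semitone, a half step narrower than a major second, so the interval is minor.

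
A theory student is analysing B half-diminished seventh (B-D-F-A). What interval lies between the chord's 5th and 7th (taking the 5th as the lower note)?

The 5th is F and the 7th is A.
Counting 3 letters and 4 half steps from F gives a major third.

major third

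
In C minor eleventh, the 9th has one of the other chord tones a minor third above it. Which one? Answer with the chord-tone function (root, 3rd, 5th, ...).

Spelling the chord: C, E♭, G, B♭, D, F.
The 9th is D. A minor third above D is F.
F is the chord's 11th.

11th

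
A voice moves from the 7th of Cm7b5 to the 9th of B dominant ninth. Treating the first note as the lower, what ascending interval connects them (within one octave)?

Cm7b5 has Bb as its 7th, and B dominant ninth has C# as its 9th.
2 letter names make it a second; at 3 semitones (a half step wider than major) the quality is augmented.

augmented 2nd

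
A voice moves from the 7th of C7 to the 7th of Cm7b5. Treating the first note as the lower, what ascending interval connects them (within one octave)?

P1

C7 has Bb as its 7th, and Cm7b5 has Bb as its 7th.
Counting 1 letters and 0 half steps from Bb gives a perfect unison.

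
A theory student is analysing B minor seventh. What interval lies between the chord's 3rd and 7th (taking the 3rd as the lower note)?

perfect 5th

The chord tones of B-7 (B minor seventh) are B-D-F#-A.
The 3rd is D and the 7th is A.
D up to A spans 5 letter names and 7 semitones — a perfect fifth.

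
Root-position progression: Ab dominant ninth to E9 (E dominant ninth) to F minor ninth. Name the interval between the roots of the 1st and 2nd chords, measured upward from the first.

The roots are Ab and E.
Ab up to E is 8 semitones, a half step wider than a perfect fifth, so the interval is augmented.

augmented fifth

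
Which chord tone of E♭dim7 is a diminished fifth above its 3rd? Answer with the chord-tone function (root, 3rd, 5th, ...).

E♭ diminished seventh: E♭ G♭ B𝄫 D𝄫.
The 3rd is G♭. A diminished fifth above G♭ is D𝄫.
D𝄫 is the chord's 7th.

7th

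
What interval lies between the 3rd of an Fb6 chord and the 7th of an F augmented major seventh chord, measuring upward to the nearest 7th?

augmented fifth

The 3rd of Fb6 is Ab; the 7th of F augmented major seventh is E.
5 letter names make it a fifth; at 8 semitones (a half step wider than perfect) the quality is augmented.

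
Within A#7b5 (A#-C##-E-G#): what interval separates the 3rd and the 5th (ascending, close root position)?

diminished 3rd

That puts C## below E.
C## up to E is 2 semitones, a whole step narrower than a major third, so the interval is diminished.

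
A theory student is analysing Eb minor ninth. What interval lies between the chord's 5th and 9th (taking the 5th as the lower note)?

Spelling the chord: Eb, Gb, Bb, Db, F.
5th = Bb; 9th = F.
Bb up to F spans 5 letter names and 7 semitones — a perfect fifth.

perfect 5th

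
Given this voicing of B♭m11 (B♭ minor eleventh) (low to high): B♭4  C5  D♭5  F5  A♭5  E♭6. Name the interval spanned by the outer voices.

The outer voices are B♭4 and E♭6.
Counting 11 letters and 17 half steps from B♭ gives a perfect eleventh.

perfect eleventh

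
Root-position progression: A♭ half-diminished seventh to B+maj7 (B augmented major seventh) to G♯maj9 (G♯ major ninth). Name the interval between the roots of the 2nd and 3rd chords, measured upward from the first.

The roots are B and G♯.
From B to G♯ is 9 semitones, exactly the major sixth.

M6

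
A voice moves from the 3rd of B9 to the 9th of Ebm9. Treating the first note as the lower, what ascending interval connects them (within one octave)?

The 3rd of B9 is D#; the 9th of Ebm9 is F.
From D# to F: 2 semitones over a third = diminished.

d3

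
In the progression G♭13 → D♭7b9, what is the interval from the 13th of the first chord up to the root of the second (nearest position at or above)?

minor seventh

G♭13 has E♭ as its 13th, and D♭7b9 has D♭ as its root.
From E♭ to D♭: 10 semitones over a seventh = minor.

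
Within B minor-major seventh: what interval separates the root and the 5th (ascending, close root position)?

perfect fifth

Spelling the chord: B–D–F#–A#.
So we need the interval from B up to F#.
Counting 5 letters and 7 half steps from B gives a perfect fifth.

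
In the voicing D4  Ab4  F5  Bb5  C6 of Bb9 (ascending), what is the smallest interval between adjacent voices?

Adjacent intervals: D4→Ab4 = diminished fifth; Ab4→F5 = major sixth; F5→Bb5 = perfect fourth; Bb5→C6 = major second.
The smallest is Bb5 to C6, a major second (2 semitones).

major second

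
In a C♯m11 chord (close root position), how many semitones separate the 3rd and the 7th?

7

C♯m11 is spelled C♯, E, G♯, B, D♯, F♯.
E to B is a perfect fifth: 7 semitones.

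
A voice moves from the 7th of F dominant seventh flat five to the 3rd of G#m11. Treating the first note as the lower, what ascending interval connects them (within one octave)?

F dominant seventh flat five has Eb as its 7th, and G#m11 has B as its 3rd.
From Eb to B: 8 semitones over a fifth = augmented.

A5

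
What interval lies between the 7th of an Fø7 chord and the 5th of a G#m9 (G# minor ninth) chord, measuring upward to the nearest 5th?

A7

The 7th of Fø7 is Eb; the 5th of G#m9 (G# minor ninth) is D#.
7 letter names make it a seventh; at 12 semitones (a half step wider than major) the quality is augmented.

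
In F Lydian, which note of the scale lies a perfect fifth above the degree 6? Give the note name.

The scale is F G A B C D E.
The degree 6 is D; a perfect fifth above that is A — scale degree 3.

A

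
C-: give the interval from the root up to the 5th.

C- is spelled C-E♭-G.
The root is C and the 5th is G.
From C to G is 7 semitones, exactly the perfect fifth.

perfect fifth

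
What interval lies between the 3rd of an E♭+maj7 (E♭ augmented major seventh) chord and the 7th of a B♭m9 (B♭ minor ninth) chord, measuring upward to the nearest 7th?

E♭+maj7 (E♭ augmented major seventh) has G as its 3rd, and B♭m9 (B♭ minor ninth) has A♭ as its 7th.
From G to A♭: 1 semitone over a second = minor.

minor second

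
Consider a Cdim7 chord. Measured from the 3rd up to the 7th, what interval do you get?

diminished fifth

C°7 (C diminished seventh) is spelled C E♭ G♭ B𝄫.
So we need the interval from E♭ up to B𝄫.
From E♭ to B𝄫: 6 semitones over a fifth = diminished.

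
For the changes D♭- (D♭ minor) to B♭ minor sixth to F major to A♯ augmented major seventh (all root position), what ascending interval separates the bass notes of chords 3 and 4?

The roots are F and A♯.
3 letter names make it a third; at 5 semitones (a half step wider than major) the quality is augmented.

augmented 3rd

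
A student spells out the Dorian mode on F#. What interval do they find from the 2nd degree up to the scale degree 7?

m6

Spelling the Dorian mode on F#: F# G# A B C# D# E.
That puts G# below E.
From G# to E: 8 semitones over a sixth = minor.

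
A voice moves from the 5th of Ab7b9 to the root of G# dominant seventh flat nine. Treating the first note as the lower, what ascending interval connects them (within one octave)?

augmented third

Ab7b9 has Eb as its 5th, and G# dominant seventh flat nine has G# as its root.
Eb up to G# is 5 semitones, a half step wider than a major third, so the interval is augmented.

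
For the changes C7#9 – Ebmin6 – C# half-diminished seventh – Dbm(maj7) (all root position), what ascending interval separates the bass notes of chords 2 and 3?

The roots are Eb and C#.
From Eb to C#: 10 semitones over a sixth = augmented.

augmented sixth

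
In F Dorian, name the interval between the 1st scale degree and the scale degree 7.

m7

F dorian: F G Ab Bb C D Eb.
So we need the interval from F up to Eb.
7 letter names make it a seventh; at 10 semitones (a half step narrower than major) the quality is minor.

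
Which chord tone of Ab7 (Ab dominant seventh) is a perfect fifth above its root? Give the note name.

Eb

The chord tones of Ab dominant seventh are Ab C Eb Gb.
The root is Ab. A perfect fifth above Ab is Eb.
Eb is the chord's 5th.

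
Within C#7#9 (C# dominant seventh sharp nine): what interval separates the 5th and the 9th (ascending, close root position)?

augmented fifth

C#7#9 (C# dominant seventh sharp nine): C# E# G# B D##.
So we need the interval from G# up to D##.
G# up to D## is 8 semitones, a half step wider than a perfect fifth, so the interval is augmented.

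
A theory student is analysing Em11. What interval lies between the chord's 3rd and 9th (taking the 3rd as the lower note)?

The chord tones of E minor eleventh are E–G–B–D–F#–A.
3rd = G; 9th = F#.
From G to F# is 11 semitones, exactly the major seventh.

M7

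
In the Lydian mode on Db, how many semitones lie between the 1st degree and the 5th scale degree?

The scale is Db Eb F G Ab Bb C.
Db up to Ab is a perfect fifth — 7 semitones.

7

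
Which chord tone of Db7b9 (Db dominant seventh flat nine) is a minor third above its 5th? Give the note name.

Db dominant seventh flat nine is spelled Db-F-Ab-Cb-Ebb.
The 5th is Ab. A minor third above Ab is Cb.
Cb is the chord's 7th.

Cb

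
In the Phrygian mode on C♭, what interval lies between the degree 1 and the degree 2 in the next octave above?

minor ninth

The scale runs C♭ D𝄫 E𝄫 F♭ G♭ A𝄫 B𝄫.
Degree 1 = C♭; scale degree 2 (up an octave) = D𝄫.
C♭ up to D𝄫 is 13 semitones, a half step narrower than a major ninth, so the interval is minor.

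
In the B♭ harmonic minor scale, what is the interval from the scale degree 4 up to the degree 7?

augmented fourth

Spelling the B♭ harmonic minor scale: B♭ C D♭ E♭ F G♭ A.
The scale degree 4 is E♭ and the degree 7 is A.
E♭ up to A is 6 semitones, a half step wider than a perfect fourth, so the interval is augmented.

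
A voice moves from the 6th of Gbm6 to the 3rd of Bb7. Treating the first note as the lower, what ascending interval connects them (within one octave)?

The 6th of Gbm6 is Eb; the 3rd of Bb7 is D.
From Eb to D is 11 semitones, exactly the major seventh.

major seventh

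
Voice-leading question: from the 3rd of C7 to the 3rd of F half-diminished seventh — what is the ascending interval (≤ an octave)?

diminished 4th

The 3rd of C7 is E; the 3rd of F half-diminished seventh is Ab.
From E to Ab: 4 semitones over a fourth = diminished.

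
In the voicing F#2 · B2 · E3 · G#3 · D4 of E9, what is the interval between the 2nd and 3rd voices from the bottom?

P4

Those voices are B2 and E3.
From B to E is 5 semitones, exactly the perfect fourth.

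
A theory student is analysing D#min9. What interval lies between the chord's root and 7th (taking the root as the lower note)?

minor 7th

Spelling the chord: D# F# A# C# E#.
The root is D# and the 7th is C#.
From D# to C#: 10 semitones over a seventh = minor.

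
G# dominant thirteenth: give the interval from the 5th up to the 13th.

major 9th

The chord tones of G#13 are G# B# D# F# A# E#.
5th = D#; 13th = E#.
D# up to E# spans 9 letter names and 14 semitones — a major ninth.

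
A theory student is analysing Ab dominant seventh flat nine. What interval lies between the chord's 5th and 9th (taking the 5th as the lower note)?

d5

The chord tones of Ab7b9 are Ab–C–Eb–Gb–Bbb.
So we need the interval from Eb up to Bbb.
From Eb to Bbb: 6 semitones over a fifth = diminished.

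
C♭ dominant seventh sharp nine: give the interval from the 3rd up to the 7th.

The chord tones of C♭ dominant seventh sharp nine are C♭, E♭, G♭, B𝄫, D.
The 3rd is E♭ and the 7th is B𝄫.
5 letter names make it a fifth; at 6 semitones (a half step narrower than perfect) the quality is diminished.
That tritone between 3rd and 7th is what gives the dominant seventh its pull toward resolution.

diminished fifth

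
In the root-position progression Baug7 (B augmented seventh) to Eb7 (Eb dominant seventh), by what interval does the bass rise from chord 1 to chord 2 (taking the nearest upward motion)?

The roots are B and Eb.
From B to Eb: 4 semitones over a fourth = diminished.

diminished fourth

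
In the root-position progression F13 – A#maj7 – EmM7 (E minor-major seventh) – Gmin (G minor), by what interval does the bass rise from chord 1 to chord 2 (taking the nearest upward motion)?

augmented third

The roots are F and A#.
F up to A# is 5 semitones, a half step wider than a major third, so the interval is augmented.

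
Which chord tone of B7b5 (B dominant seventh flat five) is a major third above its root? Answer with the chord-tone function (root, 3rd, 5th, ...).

The chord tones of B7b5 (B dominant seventh flat five) are B D# F A.
The root is B. A major third above B is D#.
D# is the chord's 3rd.

3rd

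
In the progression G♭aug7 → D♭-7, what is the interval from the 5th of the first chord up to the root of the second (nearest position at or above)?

diminished octave

The 5th of G♭aug7 is D; the root of D♭-7 is D♭.
D up to D♭ is 11 semitones, a half step narrower than a perfect octave, so the interval is diminished.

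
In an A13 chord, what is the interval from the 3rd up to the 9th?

Spelling the chord: A–C#–E–G–B–F#.
The 3rd is C# and the 9th is B.
C# up to B is 10 semitones, a half step narrower than a major seventh, so the interval is minor.

minor seventh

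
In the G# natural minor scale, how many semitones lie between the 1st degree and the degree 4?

5

The scale is G# A# B C# D# E F#.
G# up to C# is a perfect fourth — 5 semitones.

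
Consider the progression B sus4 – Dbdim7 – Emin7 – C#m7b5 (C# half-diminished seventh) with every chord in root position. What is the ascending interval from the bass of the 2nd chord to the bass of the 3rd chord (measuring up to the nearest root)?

augmented second

The roots are Db and E.
Db up to E is 3 semitones, a half step wider than a major second, so the interval is augmented.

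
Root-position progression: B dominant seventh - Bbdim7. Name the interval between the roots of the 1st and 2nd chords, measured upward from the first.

diminished octave

The roots are B and Bb.
B up to Bb is 11 semitones, a half step narrower than a perfect octave, so the interval is diminished.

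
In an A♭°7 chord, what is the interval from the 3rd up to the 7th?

diminished fifth

A♭°7 (A♭ diminished seventh): A♭, C♭, E𝄫, G𝄫.
The 3rd is C♭ and the 7th is G𝄫.
From C♭ to G𝄫: 6 semitones over a fifth = diminished.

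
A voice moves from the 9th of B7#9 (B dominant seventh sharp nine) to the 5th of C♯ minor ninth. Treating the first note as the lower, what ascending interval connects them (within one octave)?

diminished 5th

B7#9 (B dominant seventh sharp nine) has C𝄪 as its 9th, and C♯ minor ninth has G♯ as its 5th.
C𝄪 up to G♯ is 6 semitones, a half step narrower than a perfect fifth, so the interval is diminished.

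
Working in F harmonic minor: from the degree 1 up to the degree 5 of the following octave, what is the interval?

The scale runs F G Ab Bb C Db E.
The degree 1 is F and the degree 5 (up an octave) is C.
F up to C spans 12 letter names and 19 semitones — a perfect twelfth.

perfect twelfth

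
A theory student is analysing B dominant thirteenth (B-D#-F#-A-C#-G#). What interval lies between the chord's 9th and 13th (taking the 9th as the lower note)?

perfect fifth

That puts C# below G#.
C# up to G# spans 5 letter names and 7 semitones — a perfect fifth.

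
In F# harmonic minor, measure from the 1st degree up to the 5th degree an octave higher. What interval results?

perfect twelfth

F# harmonic minor: F# G# A B C# D E#.
The 1st degree is F# and the degree 5 (up an octave) is C#.
F# up to C# spans 12 letter names and 19 semitones — a perfect twelfth.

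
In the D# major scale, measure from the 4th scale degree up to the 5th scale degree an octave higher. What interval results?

major ninth

Spelling the D# major scale: D# E# F## G# A# B# C##.
The 4th scale degree is G# and the degree 5 (up an octave) is A#.
From G# to A# is 14 semitones, exactly the major ninth.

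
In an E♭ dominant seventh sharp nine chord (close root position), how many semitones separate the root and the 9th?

15

Spelling the chord: E♭-G-B♭-D♭-F♯.
E♭ to F♯ is an augmented ninth: 15 semitones.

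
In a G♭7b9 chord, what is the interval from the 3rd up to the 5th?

The chord tones of G♭7b9 are G♭ B♭ D♭ F♭ A𝄫.
The 3rd is B♭ and the 5th is D♭.
From B♭ to D♭: 3 semitones over a third = minor.

minor 3rd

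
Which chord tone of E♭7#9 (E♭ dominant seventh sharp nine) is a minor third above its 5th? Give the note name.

E♭7#9 (E♭ dominant seventh sharp nine): E♭-G-B♭-D♭-F♯.
The 5th is B♭. A minor third above B♭ is D♭.
D♭ is the chord's 7th.

Db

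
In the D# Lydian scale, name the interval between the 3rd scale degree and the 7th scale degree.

perfect fifth

The scale runs D# E# F## G## A# B# C##.
So we need the interval from F## up to C##.
From F## to C## is 7 semitones, exactly the perfect fifth.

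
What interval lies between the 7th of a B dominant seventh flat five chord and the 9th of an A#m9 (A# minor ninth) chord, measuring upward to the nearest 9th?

B dominant seventh flat five has A as its 7th, and A#m9 (A# minor ninth) has B# as its 9th.
From A to B#: 3 semitones over a second = augmented.

augmented 2nd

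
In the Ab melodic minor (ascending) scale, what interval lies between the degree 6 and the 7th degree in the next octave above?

major 9th

The scale runs Ab Bb Cb Db Eb F G.
The degree 6 is F and the 7th degree (up an octave) is G.
From F to G is 14 semitones, exactly the major ninth.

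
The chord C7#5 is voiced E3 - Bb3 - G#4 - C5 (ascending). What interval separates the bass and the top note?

minor thirteenth

The outer voices are E3 and C5.
E up to C is 20 semitones, a half step narrower than a major thirteenth, so the interval is minor.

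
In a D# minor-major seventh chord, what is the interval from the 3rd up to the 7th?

D#mM7: D#-F#-A#-C##.
So we need the interval from F# up to C##.
5 letter names make it a fifth; at 8 semitones (a half step wider than perfect) the quality is augmented.

A5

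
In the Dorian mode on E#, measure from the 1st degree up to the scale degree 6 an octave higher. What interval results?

E# dorian: E# F## G# A# B# C## D#.
The 1st degree is E# and the degree 6 (up an octave) is C##.
From E# to C## is 21 semitones, exactly the major thirteenth.

M13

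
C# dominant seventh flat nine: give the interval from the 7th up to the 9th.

The chord tones of C# dominant seventh flat nine are C# E# G# B D.
That puts B below D.
From B to D: 3 semitones over a third = minor.

m3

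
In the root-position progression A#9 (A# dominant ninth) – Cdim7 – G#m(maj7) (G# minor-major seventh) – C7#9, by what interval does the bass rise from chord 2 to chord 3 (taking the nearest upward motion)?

The roots are C and G#.
5 letter names make it a fifth; at 8 semitones (a half step wider than perfect) the quality is augmented.

augmented fifth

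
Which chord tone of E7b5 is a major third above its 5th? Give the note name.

The chord tones of E7b5 (E dominant seventh flat five) are E-G#-Bb-D.
The 5th is Bb. A major third above Bb is D.
D is the chord's 7th.

D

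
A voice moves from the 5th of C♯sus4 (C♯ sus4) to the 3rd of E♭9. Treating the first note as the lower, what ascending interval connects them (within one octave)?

The 5th of C♯sus4 (C♯ sus4) is G♯; the 3rd of E♭9 is G.
From G♯ to G: 11 semitones over an octave = diminished.

diminished octave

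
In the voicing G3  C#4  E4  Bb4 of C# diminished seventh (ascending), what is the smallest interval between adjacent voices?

m3

Adjacent intervals: G3→C#4 = augmented fourth; C#4→E4 = minor third; E4→Bb4 = diminished fifth.
The smallest is C#4 to E4, a minor third (3 semitones).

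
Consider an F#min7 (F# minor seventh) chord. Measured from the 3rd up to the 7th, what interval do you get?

The chord tones of F#m7 are F#, A, C#, E.
The 3rd is A and the 7th is E.
Counting 5 letters and 7 half steps from A gives a perfect fifth.

perfect 5th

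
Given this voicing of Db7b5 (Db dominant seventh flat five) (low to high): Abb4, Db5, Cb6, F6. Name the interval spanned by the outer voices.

The outer voices are Abb4 and F6.
Abb up to F is 22 semitones, a half step wider than a major thirteenth, so the interval is augmented.

augmented thirteenth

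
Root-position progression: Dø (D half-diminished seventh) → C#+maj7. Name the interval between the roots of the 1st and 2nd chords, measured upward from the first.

The roots are D and C#.
From D to C# is 11 semitones, exactly the major seventh.

major seventh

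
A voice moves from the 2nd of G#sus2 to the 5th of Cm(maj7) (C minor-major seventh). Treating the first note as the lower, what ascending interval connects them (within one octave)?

G#sus2 has A# as its 2nd, and Cm(maj7) (C minor-major seventh) has G as its 5th.
7 letter names make it a seventh; at 9 semitones (a whole step narrower than major) the quality is diminished.

diminished 7th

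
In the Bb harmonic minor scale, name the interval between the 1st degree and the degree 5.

The scale runs Bb C Db Eb F Gb A.
So we need the interval from Bb up to F.
Counting 5 letters and 7 half steps from Bb gives a perfect fifth.

perfect fifth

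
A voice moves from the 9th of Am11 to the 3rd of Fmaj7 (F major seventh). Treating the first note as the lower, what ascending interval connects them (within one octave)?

The 9th of Am11 is B; the 3rd of Fmaj7 (F major seventh) is A.
B up to A is 10 semitones, a half step narrower than a major seventh, so the interval is minor.

minor seventh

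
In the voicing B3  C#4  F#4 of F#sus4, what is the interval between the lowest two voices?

major second

Those voices are B3 and C#4.
B up to C# spans 2 letter names and 2 semitones — a major second.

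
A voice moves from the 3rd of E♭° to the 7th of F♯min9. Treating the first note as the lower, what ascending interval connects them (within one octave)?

augmented sixth

E♭° has G♭ as its 3rd, and F♯min9 has E as its 7th.
G♭ up to E is 10 semitones, a half step wider than a major sixth, so the interval is augmented.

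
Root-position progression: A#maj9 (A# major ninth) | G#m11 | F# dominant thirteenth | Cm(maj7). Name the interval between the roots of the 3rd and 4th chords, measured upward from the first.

diminished 5th

The roots are F# and C.
5 letter names make it a fifth; at 6 semitones (a half step narrower than perfect) the quality is diminished.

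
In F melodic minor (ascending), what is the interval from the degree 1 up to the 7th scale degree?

major 7th

Spelling F melodic minor (ascending): F G A♭ B♭ C D E.
The degree 1 is F and the degree 7 is E.
Counting 7 letters and 11 half steps from F gives a major seventh.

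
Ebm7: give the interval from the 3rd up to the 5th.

major third

The chord tones of Eb minor seventh are Eb-Gb-Bb-Db.
The 3rd is Gb and the 5th is Bb.
From Gb to Bb is 4 semitones, exactly the major third.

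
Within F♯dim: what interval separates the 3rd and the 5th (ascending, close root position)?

minor third

Spelling the chord: F♯ A C.
So we need the interval from A up to C.
3 letter names make it a third; at 3 semitones (a half step narrower than major) the quality is minor.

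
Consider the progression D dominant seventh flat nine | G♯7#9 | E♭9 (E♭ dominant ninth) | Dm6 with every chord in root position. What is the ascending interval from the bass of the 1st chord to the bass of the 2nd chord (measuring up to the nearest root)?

augmented 4th

The roots are D and G♯.
4 letter names make it a fourth; at 6 semitones (a half step wider than perfect) the quality is augmented.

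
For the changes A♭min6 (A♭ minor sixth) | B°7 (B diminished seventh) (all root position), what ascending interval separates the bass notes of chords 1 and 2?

A2

The roots are A♭ and B.
A♭ up to B is 3 semitones, a half step wider than a major second, so the interval is augmented.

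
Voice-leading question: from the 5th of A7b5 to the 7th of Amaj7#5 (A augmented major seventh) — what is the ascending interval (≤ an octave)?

The 5th of A7b5 is Eb; the 7th of Amaj7#5 (A augmented major seventh) is G#.
From Eb to G#: 5 semitones over a third = augmented.

augmented third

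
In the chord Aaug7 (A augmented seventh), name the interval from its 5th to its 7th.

A7#5 (A augmented seventh) is spelled A, C#, E#, G.
5th = E#; 7th = G.
3 letter names make it a third; at 2 semitones (a whole step narrower than major) the quality is diminished.

diminished third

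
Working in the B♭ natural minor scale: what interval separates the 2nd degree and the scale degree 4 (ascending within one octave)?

minor third

B♭ natural minor: B♭ C D♭ E♭ F G♭ A♭.
So we need the interval from C up to E♭.
3 letter names make it a third; at 3 semitones (a half step narrower than major) the quality is minor.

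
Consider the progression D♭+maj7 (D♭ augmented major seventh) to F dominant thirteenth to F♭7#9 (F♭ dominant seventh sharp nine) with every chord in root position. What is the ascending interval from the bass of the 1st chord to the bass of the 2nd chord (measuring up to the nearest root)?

M3

The roots are D♭ and F.
From D♭ to F is 4 semitones, exactly the major third.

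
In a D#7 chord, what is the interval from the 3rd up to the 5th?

The chord tones of D#7 (D# dominant seventh) are D#, F##, A#, C#.
That puts F## below A#.
From F## to A#: 3 semitones over a third = minor.

minor third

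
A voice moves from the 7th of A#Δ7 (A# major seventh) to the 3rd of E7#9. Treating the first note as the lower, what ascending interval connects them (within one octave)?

A#Δ7 (A# major seventh) has G## as its 7th, and E7#9 has G# as its 3rd.
G## up to G# is 11 semitones, a half step narrower than a perfect octave, so the interval is diminished.

diminished octave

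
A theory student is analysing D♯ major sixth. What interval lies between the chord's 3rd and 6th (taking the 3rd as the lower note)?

perfect fourth

Spelling the chord: D♯–F𝄪–A♯–B♯.
3rd = F𝄪; 6th = B♯.
From F𝄪 to B♯ is 5 semitones, exactly the perfect fourth.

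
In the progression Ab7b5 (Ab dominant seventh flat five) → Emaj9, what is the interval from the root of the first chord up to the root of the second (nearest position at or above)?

A5

The root of Ab7b5 (Ab dominant seventh flat five) is Ab; the root of Emaj9 is E.
5 letter names make it a fifth; at 8 semitones (a half step wider than perfect) the quality is augmented.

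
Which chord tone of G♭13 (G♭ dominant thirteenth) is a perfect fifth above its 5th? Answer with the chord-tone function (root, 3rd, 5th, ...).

Spelling the chord: G♭ B♭ D♭ F♭ A♭ E♭.
The 5th is D♭. A perfect fifth above D♭ is A♭.
A♭ is the chord's 9th.

9th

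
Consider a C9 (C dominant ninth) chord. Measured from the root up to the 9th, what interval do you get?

major ninth

C9: C E G Bb D.
So we need the interval from C up to D.
From C to D is 14 semitones, exactly the major ninth.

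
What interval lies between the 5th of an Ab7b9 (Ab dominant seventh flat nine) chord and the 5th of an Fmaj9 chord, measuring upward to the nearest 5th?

The 5th of Ab7b9 (Ab dominant seventh flat nine) is Eb; the 5th of Fmaj9 is C.
From Eb to C is 9 semitones, exactly the major sixth.

M6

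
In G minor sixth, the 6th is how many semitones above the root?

9

Gm6 is spelled G Bb D E.
G to E is a major sixth: 9 semitones.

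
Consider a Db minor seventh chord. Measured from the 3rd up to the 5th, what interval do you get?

major third

Spelling the chord: Db Fb Ab Cb.
3rd = Fb; 5th = Ab.
Counting 3 letters and 4 half steps from Fb gives a major third.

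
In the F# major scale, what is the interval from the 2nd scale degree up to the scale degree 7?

major sixth

The scale runs F# G# A# B C# D# E#.
So we need the interval from G# up to E#.
G# up to E# spans 6 letter names and 9 semitones — a major sixth.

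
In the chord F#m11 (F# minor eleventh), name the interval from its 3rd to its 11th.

major ninth

Spelling the chord: F#-A-C#-E-G#-B.
The 3rd is A and the 11th is B.
From A to B is 14 semitones, exactly the major ninth.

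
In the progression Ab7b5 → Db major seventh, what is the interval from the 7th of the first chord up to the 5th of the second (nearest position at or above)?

The 7th of Ab7b5 is Gb; the 5th of Db major seventh is Ab.
From Gb to Ab is 2 semitones, exactly the major second.

major second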